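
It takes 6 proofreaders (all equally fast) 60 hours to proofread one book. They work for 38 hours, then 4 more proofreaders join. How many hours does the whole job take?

256/5 hours

One proofreader does 1/360 of the job per hour.
After 38 hours with 6 proofreaders, 19/30 is done (11/30 left).
With 10 proofreaders the rate is 10/360 = 1/36, so the rest takes 11/30 ÷ 1/36 = 66/5 hours.
Total = 38 + 66/5 = 256/5 hours.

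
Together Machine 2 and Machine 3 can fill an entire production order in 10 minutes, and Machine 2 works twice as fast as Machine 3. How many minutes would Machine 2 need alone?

15 minutes

Let Machine 3's rate be r; then Machine 2's rate is 2r, so together (2 + 1)r = 3r = 1/10.
Thus r = 1/30 per minute.
Machine 3 alone: 30 minutes; Machine 2 alone: 15 minutes.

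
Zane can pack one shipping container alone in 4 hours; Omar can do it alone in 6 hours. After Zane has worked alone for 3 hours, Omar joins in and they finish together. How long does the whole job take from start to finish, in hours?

In 3 hours Zane does 3/4 of the job, leaving 1/4.
Zane and Omar together work at 5/12 per hour, so finishing takes 1/4 ÷ 5/12 = 3/5 hours.
Total time = 3 + 3/5 = 18/5 hours.

18/5 hours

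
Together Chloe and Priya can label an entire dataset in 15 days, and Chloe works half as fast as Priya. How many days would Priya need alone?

Let Priya's rate be r; then Chloe's rate is (1/2)r, so together (1/2 + 1)r = (3/2)r = 1/15.
Thus r = 2/45 per day.
Priya alone: 45/2 days; Chloe alone: 45 days.

45/2 days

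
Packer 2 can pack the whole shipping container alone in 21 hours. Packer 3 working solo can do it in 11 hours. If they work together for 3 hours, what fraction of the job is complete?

32/77

Combined rate: 1/21 + 1/11 = (11 + 21)/231 = 32/231 per hour.
In 3 hours they complete 3·32/231 = 32/77 of the job.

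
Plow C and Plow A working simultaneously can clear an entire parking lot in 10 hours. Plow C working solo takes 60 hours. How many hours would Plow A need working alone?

12 hours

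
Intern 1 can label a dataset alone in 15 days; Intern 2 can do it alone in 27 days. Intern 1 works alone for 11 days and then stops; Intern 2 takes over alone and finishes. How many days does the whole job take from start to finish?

91/5 days

In 11 days Intern 1 does 11/15 of the job, leaving 4/15.
Intern 2 works at 1/27 per day, so finishing takes 4/15 ÷ 1/27 = 36/5 days.
Total time = 11 + 36/5 = 91/5 days.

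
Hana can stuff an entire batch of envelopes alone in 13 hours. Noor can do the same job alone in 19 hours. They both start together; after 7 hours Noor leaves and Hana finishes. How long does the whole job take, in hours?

In the first 7 hours the combined rate is 32/247, so 224/247 of the job is done, leaving 23/247.
After Noor leaves the rate is 1/13 per hour; the remaining 23/247 takes 23/19 hours.
Total = 7 + 23/19 = 156/19 hours.

156/19 hours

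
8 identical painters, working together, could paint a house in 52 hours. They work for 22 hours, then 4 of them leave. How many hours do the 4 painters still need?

One painter does 1/416 of the job per hour.
After 22 hours with 8 painters, 11/26 is done (15/26 left).
With 4 painters the rate is 4/416 = 1/104, so the rest takes 15/26 ÷ 1/104 = 60 hours.

60 hours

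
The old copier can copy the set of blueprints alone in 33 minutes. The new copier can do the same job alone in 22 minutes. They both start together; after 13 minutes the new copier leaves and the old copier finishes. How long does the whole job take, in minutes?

27/2 minutes

In the first 13 minutes the combined rate is 5/66, so 65/66 of the job is done, leaving 1/66.
After the new copier leaves the rate is 1/33 per minute; the remaining 1/66 takes 1/2 minutes.
Total = 13 + 1/2 = 27/2 minutes.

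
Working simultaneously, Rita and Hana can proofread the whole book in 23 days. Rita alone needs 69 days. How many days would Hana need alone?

69/2 days

Combined rate is 1/23 per day.
Known contribution: 1/69 per day.
So Hana's rate is 1/23 − 1/69 = 2/69, meaning 69/2 days alone.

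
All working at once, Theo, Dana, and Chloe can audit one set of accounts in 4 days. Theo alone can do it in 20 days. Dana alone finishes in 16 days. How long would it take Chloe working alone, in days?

80/11 days

Combined rate is 1/4 per day.
Known contribution: 1/20 + 1/16 = (4 + 5)/80 = 9/80 per day.
So Chloe's rate is 1/4 − 9/80 = 11/80, meaning 80/11 days alone.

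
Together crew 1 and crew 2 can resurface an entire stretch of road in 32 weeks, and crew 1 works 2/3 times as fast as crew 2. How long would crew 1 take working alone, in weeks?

80 weeks

Let crew 2's rate be r; then crew 1's rate is (2/3)r, so together (2/3 + 1)r = (5/3)r = 1/32.
Thus r = 3/160 per week.
Crew 2 alone: 160/3 weeks; crew 1 alone: 80 weeks.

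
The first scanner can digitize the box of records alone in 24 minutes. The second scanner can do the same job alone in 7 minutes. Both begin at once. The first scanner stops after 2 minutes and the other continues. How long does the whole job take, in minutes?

77/12 minutes

In the first 2 minutes the combined rate is 31/168, so 31/84 of the job is done, leaving 53/84.
After the first scanner leaves the rate is 1/7 per minute; the remaining 53/84 takes 53/12 minutes.
Total = 2 + 53/12 = 77/12 minutes.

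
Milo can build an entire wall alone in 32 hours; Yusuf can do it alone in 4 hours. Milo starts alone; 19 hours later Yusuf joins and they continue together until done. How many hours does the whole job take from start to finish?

184/9 hours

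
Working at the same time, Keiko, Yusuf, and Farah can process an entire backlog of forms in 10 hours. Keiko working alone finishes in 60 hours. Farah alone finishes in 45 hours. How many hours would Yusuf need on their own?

180/11 hours

Combined rate is 1/10 per hour.
Known contribution: 1/60 + 1/45 = (3 + 4)/180 = 7/180 per hour.
So Yusuf's rate is 1/10 − 7/180 = 11/180, meaning 180/11 hours alone.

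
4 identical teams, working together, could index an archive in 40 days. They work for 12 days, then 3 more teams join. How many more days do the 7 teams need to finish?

One team does 1/160 of the job per day.
After 12 days with 4 teams, 3/10 is done (7/10 left).
With 7 teams the rate is 7/160, so the rest takes 7/10 ÷ 7/160 = 16 days.

16 days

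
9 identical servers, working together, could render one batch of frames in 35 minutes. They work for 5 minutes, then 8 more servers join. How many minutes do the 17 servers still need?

270/17 minutes

One server does 1/315 of the job per minute.
After 5 minutes with 9 servers, 1/7 is done (6/7 left).
With 17 servers the rate is 17/315, so the rest takes 6/7 ÷ 17/315 = 270/17 minutes.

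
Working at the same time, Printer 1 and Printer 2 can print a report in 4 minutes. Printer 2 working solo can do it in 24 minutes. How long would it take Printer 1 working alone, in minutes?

Combined rate is 1/4 per minute.
Known contribution: 1/24 per minute.
So Printer 1's rate is 1/4 − 1/24 = 5/24, meaning 24/5 minutes alone.

24/5 minutes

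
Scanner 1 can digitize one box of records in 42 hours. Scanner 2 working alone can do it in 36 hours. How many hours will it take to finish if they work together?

252/13 hours

Combined rate: 1/42 + 1/36 = (6 + 7)/252 = 13/252 per hour.
Time = 1 ÷ (13/252) = 252/13 hours.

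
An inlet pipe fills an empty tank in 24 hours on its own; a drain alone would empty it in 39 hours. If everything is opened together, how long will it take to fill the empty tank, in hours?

Net rate = 1/24 − 1/39 = (13 − 8)/312 = 5/312 per hour.
Filling time = 1 ÷ (5/312) = 312/5 hours.

312/5 hours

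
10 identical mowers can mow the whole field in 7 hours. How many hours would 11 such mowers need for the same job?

70/11 hours

Total work is 10·7 = 70 mower-hours.
With 11 mowers: 70/11 hours.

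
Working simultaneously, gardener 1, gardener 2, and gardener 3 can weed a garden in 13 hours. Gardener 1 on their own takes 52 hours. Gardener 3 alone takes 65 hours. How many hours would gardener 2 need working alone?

260/11 hours

Combined rate is 1/13 per hour.
Known contribution: 1/52 + 1/65 = (5 + 4)/260 = 9/260 per hour.
So gardener 2's rate is 1/13 − 9/260 = 11/260, meaning 260/11 hours alone.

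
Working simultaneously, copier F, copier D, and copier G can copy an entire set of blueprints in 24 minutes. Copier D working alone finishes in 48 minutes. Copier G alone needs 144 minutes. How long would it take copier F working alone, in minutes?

72 minutes

Combined rate is 1/24 per minute.
Known contribution: 1/48 + 1/144 = (3 + 1)/144 = 4/144 = 1/36 per minute.
So copier F's rate is 1/24 − 1/36 = 1/72, meaning 72 minutes alone.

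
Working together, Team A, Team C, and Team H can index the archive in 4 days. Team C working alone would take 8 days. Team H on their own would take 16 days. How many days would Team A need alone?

Combined rate is 1/4 per day.
Known contribution: 1/8 + 1/16 = (2 + 1)/16 = 3/16 per day.
So Team A's rate is 1/4 − 3/16 = 1/16, meaning 16 days alone.

16 days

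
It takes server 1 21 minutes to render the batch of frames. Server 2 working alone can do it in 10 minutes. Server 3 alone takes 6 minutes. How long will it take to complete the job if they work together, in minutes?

Combined rate: 1/21 + 1/10 + 1/6 = (10 + 21 + 35)/210 = 66/210 = 11/35 per minute.
Time = 1 ÷ (11/35) = 35/11 minutes.

35/11 minutes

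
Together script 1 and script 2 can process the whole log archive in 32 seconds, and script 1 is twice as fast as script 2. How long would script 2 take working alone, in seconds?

Let script 2's rate be r; then script 1's rate is 2r, so together (2 + 1)r = 3r = 1/32.
Thus r = 1/96 per second.
Script 2 alone: 96 seconds; script 1 alone: 48 seconds.

96 seconds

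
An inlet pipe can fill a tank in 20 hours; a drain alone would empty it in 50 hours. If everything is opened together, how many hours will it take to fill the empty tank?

100/3 hours

Net rate = 1/20 − 1/50 = (5 − 2)/100 = 3/100 per hour.
Filling time = 1 ÷ (3/100) = 100/3 hours.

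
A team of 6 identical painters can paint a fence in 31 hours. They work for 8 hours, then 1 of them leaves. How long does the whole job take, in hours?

One painter does 1/186 of the job per hour.
After 8 hours with 6 painters, 8/31 is done (23/31 left).
With 5 painters the rate is 5/186, so the rest takes 23/31 ÷ 5/186 = 138/5 hours.
Total = 8 + 138/5 = 178/5 hours.

178/5 hours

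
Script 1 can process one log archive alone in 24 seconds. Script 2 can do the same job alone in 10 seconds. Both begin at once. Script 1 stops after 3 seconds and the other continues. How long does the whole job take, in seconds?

35/4 seconds

In the first 3 seconds the combined rate is 17/120, so 17/40 of the job is done, leaving 23/40.
After Script 1 leaves the rate is 1/10 per second; the remaining 23/40 takes 23/4 seconds.
Total = 3 + 23/4 = 35/4 seconds.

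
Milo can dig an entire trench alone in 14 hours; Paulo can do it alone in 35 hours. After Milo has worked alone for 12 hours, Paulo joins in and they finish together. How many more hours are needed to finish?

10/7 hours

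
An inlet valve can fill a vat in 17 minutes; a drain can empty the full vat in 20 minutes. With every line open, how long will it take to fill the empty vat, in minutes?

340/3 minutes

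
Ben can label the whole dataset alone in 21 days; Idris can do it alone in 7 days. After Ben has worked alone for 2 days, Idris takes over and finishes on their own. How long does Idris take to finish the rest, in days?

19/3 days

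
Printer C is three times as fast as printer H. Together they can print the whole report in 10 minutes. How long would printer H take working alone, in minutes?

40 minutes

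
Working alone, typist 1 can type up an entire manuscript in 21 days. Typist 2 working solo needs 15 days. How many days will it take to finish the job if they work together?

With two workers the combined time is the product over the sum: 21·15/(21+15) = 315/36 = 35/4 days.

35/4 days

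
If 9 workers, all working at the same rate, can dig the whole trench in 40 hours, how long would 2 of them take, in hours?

180 hours

Total work is 9·40 = 360 worker-hours.
With 2 workers: 360/2 = 180 hours.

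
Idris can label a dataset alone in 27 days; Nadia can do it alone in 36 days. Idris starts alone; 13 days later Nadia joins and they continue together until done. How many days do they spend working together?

In 13 days Idris does 13/27 of the job, leaving 14/27.
Idris and Nadia together work at 7/108 per day, so finishing takes 14/27 ÷ 7/108 = 8 days.

8 days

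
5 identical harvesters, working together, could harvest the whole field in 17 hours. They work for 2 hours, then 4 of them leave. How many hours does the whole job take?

One harvester does 1/85 of the job per hour.
After 2 hours with 5 harvesters, 2/17 is done (15/17 left).
With 1 harvester the rate is 1/85, so the rest takes 15/17 ÷ 1/85 = 75 hours.
Total = 2 + 75 = 77 hours.

77 hours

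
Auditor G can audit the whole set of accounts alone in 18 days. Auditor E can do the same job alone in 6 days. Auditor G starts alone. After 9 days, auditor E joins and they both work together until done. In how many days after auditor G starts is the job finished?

In the first 9 days auditor G alone does 9/18 = 1/2 of the job, leaving 1/2.
Once everyone is working, combined rate: 1/18 + 1/6 = (1 + 3)/18 = 4/18 = 2/9 per day.
Remaining 1/2 at 2/9 per day takes 9/4 days.
Total from the start = 9 + 9/4 = 45/4 days.

45/4 days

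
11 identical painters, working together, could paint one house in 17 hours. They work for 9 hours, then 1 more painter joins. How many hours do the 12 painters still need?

One painter does 1/187 of the job per hour.
After 9 hours with 11 painters, 9/17 is done (8/17 left).
With 12 painters the rate is 12/187, so the rest takes 8/17 ÷ 12/187 = 22/3 hours.

22/3 hours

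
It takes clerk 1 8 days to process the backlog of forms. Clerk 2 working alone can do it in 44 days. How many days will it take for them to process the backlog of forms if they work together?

With two workers the combined time is the product over the sum: 8·44/(8+44) = 352/52 = 88/13 days.

88/13 days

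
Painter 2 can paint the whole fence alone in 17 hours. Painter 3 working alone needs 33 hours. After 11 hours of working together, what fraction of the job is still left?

Combined rate: 1/17 + 1/33 = (33 + 17)/561 = 50/561 per hour.
In 11 hours they complete 11·50/561 = 50/51 of the job.
So 1/51 remains.

1/51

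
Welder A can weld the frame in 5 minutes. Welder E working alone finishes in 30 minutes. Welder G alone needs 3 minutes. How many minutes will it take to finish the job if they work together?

30/17 minutes

Combined rate: 1/5 + 1/30 + 1/3 = (6 + 1 + 10)/30 = 17/30 per minute.
Time = 1 ÷ (17/30) = 30/17 minutes.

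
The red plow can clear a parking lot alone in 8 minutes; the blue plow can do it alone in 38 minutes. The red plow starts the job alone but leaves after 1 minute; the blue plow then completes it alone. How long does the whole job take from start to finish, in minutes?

In 1 minute the red plow does 1/8 of the job, leaving 7/8.
The blue plow works at 1/38 per minute, so finishing takes 7/8 ÷ 1/38 = 133/4 minutes.
Total time = 1 + 133/4 = 137/4 minutes.

137/4 minutes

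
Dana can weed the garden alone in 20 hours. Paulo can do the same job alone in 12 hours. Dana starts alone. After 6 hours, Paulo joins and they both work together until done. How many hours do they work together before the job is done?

In the first 6 hours Dana alone does 6/20 = 3/10 of the job, leaving 7/10.
Once everyone is working, combined rate: 1/20 + 1/12 = (3 + 5)/60 = 8/60 = 2/15 per hour.
Remaining 7/10 at 2/15 per hour takes 21/4 hours.

21/4 hours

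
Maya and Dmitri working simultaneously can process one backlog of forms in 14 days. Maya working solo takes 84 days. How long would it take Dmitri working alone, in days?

Combined rate is 1/14 per day.
Known contribution: 1/84 per day.
So Dmitri's rate is 1/14 − 1/84 = 5/84, meaning 84/5 days alone.

84/5 days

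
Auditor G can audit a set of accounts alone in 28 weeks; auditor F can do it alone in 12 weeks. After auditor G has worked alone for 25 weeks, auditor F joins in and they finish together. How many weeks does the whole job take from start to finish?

In 25 weeks auditor G does 25/28 of the job, leaving 3/28.
Auditor G and auditor F together work at 5/42 per week, so finishing takes 3/28 ÷ 5/42 = 9/10 weeks.
Total time = 25 + 9/10 = 259/10 weeks.

259/10 weeks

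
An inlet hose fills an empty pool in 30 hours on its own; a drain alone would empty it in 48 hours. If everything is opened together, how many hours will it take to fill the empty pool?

Net rate = 1/30 − 1/48 = (8 − 5)/240 = 3/240 = 1/80 per hour.
Filling time = 1 ÷ (1/80) = 80 hours.

80 hours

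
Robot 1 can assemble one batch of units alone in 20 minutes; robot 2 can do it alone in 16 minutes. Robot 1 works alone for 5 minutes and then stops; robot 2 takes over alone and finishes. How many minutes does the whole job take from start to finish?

17 minutes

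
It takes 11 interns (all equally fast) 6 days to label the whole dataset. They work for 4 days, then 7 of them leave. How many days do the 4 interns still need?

11/2 days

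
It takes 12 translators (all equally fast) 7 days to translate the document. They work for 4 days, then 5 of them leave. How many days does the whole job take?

One translator does 1/84 of the job per day.
After 4 days with 12 translators, 4/7 is done (3/7 left).
With 7 translators the rate is 7/84 = 1/12, so the rest takes 3/7 ÷ 1/12 = 36/7 days.
Total = 4 + 36/7 = 64/7 days.

64/7 days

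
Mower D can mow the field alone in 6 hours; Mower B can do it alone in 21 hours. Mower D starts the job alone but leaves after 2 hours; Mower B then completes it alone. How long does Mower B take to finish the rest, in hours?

In 2 hours Mower D does 2/6 = 1/3 of the job, leaving 2/3.
Mower B works at 1/21 per hour, so finishing takes 2/3 ÷ 1/21 = 14 hours.

14 hours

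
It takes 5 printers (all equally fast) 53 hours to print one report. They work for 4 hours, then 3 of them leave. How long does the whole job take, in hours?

253/2 hours

One printer does 1/265 of the job per hour.
After 4 hours with 5 printers, 4/53 is done (49/53 left).
With 2 printers the rate is 2/265, so the rest takes 49/53 ÷ 2/265 = 245/2 hours.
Total = 4 + 245/2 = 253/2 hours.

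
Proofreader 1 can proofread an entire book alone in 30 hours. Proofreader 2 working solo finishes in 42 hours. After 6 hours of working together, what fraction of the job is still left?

Combined rate: 1/30 + 1/42 = (7 + 5)/210 = 12/210 = 2/35 per hour.
In 6 hours they complete 6·2/35 = 12/35 of the job.
So 23/35 remains.

23/35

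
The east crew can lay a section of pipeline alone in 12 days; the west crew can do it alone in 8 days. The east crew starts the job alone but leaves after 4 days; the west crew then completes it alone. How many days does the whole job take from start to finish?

28/3 days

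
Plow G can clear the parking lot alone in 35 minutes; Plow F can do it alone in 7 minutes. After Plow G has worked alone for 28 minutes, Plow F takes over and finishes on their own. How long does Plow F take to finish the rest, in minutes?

7/5 minutes

In 28 minutes Plow G does 28/35 = 4/5 of the job, leaving 1/5.
Plow F works at 1/7 per minute, so finishing takes 1/5 ÷ 1/7 = 7/5 minutes.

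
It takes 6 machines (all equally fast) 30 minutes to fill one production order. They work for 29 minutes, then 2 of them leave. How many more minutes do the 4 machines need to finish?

One machine does 1/180 of the job per minute.
After 29 minutes with 6 machines, 29/30 is done (1/30 left).
With 4 machines the rate is 4/180 = 1/45, so the rest takes 1/30 ÷ 1/45 = 3/2 minutes.

3/2 minutes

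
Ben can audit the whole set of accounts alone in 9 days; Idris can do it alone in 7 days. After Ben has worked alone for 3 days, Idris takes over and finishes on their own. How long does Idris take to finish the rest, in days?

14/3 days

In 3 days Ben does 3/9 = 1/3 of the job, leaving 2/3.
Idris works at 1/7 per day, so finishing takes 2/3 ÷ 1/7 = 14/3 days.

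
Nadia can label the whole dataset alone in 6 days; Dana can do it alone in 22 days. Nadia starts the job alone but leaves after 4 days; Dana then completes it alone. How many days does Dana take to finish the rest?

22/3 days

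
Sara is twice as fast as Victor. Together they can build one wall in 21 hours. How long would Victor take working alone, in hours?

63 hours

Let Victor's rate be r; then Sara's rate is 2r, so together (2 + 1)r = 3r = 1/21.
Thus r = 1/63 per hour.
Victor alone: 63 hours; Sara alone: 63/2 hours.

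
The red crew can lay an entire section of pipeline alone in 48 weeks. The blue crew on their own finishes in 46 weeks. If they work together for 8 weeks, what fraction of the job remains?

91/138

Combined rate: 1/48 + 1/46 = (23 + 24)/1104 = 47/1104 per week.
In 8 weeks they complete 8·47/1104 = 47/138 of the job.
So 91/138 remains.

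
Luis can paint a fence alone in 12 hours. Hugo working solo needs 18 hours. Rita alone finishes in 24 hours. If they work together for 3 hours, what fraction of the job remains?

11/24

Combined rate: 1/12 + 1/18 + 1/24 = (6 + 4 + 3)/72 = 13/72 per hour.
In 3 hours they complete 3·13/72 = 13/24 of the job.
So 11/24 remains.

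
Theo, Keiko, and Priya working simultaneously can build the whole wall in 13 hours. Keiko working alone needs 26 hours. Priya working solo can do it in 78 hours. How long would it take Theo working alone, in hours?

39 hours

Combined rate is 1/13 per hour.
Known contribution: 1/26 + 1/78 = (3 + 1)/78 = 4/78 = 2/39 per hour.
So Theo's rate is 1/13 − 2/39 = 1/39, meaning 39 hours alone.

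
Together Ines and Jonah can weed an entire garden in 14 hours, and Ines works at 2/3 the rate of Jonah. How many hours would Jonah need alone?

70/3 hours

Let Jonah's rate be r; then Ines's rate is (2/3)r, so together (2/3 + 1)r = (5/3)r = 1/14.
Thus r = 3/70 per hour.
Jonah alone: 70/3 hours; Ines alone: 35 hours.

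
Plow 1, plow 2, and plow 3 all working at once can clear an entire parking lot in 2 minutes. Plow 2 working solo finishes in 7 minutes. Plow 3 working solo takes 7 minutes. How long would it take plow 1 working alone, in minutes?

Combined rate is 1/2 per minute.
Known contribution: 1/7 + 1/7 = (1 + 1)/7 = 2/7 per minute.
So plow 1's rate is 1/2 − 2/7 = 3/14, meaning 14/3 minutes alone.

14/3 minutes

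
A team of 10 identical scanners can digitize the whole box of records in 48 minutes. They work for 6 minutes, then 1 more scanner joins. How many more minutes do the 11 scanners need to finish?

420/11 minutes

One scanner does 1/480 of the job per minute.
After 6 minutes with 10 scanners, 1/8 is done (7/8 left).
With 11 scanners the rate is 11/480, so the rest takes 7/8 ÷ 11/480 = 420/11 minutes.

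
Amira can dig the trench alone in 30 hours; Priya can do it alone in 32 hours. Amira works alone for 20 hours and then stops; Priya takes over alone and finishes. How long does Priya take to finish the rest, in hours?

In 20 hours Amira does 20/30 = 2/3 of the job, leaving 1/3.
Priya works at 1/32 per hour, so finishing takes 1/3 ÷ 1/32 = 32/3 hours.

32/3 hours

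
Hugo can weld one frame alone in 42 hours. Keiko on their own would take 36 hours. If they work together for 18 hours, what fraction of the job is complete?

Combined rate: 1/42 + 1/36 = (6 + 7)/252 = 13/252 per hour.
In 18 hours they complete 18·13/252 = 13/14 of the job.

13/14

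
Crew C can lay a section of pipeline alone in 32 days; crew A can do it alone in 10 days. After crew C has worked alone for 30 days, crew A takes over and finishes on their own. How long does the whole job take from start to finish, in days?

In 30 days crew C does 30/32 = 15/16 of the job, leaving 1/16.
Crew A works at 1/10 per day, so finishing takes 1/16 ÷ 1/10 = 5/8 days.
Total time = 30 + 5/8 = 245/8 days.

245/8 days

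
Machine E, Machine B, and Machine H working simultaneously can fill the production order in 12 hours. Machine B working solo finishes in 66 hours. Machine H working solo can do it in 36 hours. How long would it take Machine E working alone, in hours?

99/4 hours

Combined rate is 1/12 per hour.
Known contribution: 1/66 + 1/36 = (6 + 11)/396 = 17/396 per hour.
So Machine E's rate is 1/12 − 17/396 = 4/99, meaning 99/4 hours alone.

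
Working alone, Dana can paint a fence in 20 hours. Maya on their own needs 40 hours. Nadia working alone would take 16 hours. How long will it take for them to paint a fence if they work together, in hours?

80/11 hours

Combined rate: 1/20 + 1/40 + 1/16 = (4 + 2 + 5)/80 = 11/80 per hour.
Time = 1 ÷ (11/80) = 80/11 hours.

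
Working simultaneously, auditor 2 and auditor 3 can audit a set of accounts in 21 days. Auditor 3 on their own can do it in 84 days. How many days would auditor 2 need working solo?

Combined rate is 1/21 per day.
Known contribution: 1/84 per day.
So auditor 2's rate is 1/21 − 1/84 = 1/28, meaning 28 days alone.

28 days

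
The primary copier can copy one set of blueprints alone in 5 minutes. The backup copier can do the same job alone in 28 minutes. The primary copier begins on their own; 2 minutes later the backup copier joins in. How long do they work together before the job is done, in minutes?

28/11 minutes

In the first 2 minutes the primary copier alone does 2/5 of the job, leaving 3/5.
Once everyone is working, combined rate: 1/5 + 1/28 = (28 + 5)/140 = 33/140 per minute.
Remaining 3/5 at 33/140 per minute takes 28/11 minutes.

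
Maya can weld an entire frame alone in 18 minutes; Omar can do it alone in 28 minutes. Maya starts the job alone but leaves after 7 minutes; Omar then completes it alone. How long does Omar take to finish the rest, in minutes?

154/9 minutes

In 7 minutes Maya does 7/18 of the job, leaving 11/18.
Omar works at 1/28 per minute, so finishing takes 11/18 ÷ 1/28 = 154/9 minutes.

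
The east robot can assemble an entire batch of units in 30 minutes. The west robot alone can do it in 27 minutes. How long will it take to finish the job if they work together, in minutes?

Combined rate: 1/30 + 1/27 = (9 + 10)/270 = 19/270 per minute.
Time = 1 ÷ (19/270) = 270/19 minutes.

270/19 minutes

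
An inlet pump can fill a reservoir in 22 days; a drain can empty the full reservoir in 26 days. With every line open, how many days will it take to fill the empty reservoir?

Net rate = 1/22 − 1/26 = (13 − 11)/286 = 2/286 = 1/143 per day.
Filling time = 1 ÷ (1/143) = 143 days.

143 days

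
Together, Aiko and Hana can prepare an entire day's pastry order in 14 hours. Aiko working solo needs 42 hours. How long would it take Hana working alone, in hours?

21 hours

Combined rate is 1/14 per hour.
Known contribution: 1/42 per hour.
So Hana's rate is 1/14 − 1/42 = 1/21, meaning 21 hours alone.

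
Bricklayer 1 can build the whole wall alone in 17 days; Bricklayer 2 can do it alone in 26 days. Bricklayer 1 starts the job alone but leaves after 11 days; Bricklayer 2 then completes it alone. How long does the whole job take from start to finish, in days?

343/17 days

In 11 days Bricklayer 1 does 11/17 of the job, leaving 6/17.
Bricklayer 2 works at 1/26 per day, so finishing takes 6/17 ÷ 1/26 = 156/17 days.
Total time = 11 + 156/17 = 343/17 days.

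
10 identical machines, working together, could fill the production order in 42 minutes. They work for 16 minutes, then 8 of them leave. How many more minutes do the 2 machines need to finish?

130 minutes

One machine does 1/420 of the job per minute.
After 16 minutes with 10 machines, 8/21 is done (13/21 left).
With 2 machines the rate is 2/420 = 1/210, so the rest takes 13/21 ÷ 1/210 = 130 minutes.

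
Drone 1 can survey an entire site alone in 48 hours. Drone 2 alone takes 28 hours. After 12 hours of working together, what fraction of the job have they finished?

Combined rate: 1/48 + 1/28 = (7 + 12)/336 = 19/336 per hour.
In 12 hours they complete 12·19/336 = 19/28 of the job.

19/28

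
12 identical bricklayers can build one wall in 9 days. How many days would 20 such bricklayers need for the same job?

27/5 days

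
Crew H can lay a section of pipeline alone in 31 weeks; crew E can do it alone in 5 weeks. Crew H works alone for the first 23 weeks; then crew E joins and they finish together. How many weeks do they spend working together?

In 23 weeks crew H does 23/31 of the job, leaving 8/31.
Crew H and crew E together work at 36/155 per week, so finishing takes 8/31 ÷ 36/155 = 10/9 weeks.

10/9 weeks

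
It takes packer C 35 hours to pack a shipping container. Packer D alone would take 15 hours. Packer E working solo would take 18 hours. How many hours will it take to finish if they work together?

126/19 hours

Combined rate: 1/35 + 1/15 + 1/18 = (18 + 42 + 35)/630 = 95/630 = 19/126 per hour.
Time = 1 ÷ (19/126) = 126/19 hours.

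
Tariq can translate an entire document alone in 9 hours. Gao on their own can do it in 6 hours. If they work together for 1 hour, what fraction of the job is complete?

5/18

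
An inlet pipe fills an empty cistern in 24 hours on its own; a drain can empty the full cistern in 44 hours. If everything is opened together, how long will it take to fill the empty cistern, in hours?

264/5 hours

Net rate = 1/24 − 1/44 = (11 − 6)/264 = 5/264 per hour.
Filling time = 1 ÷ (5/264) = 264/5 hours.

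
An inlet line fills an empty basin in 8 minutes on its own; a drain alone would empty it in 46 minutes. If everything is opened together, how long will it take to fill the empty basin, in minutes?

Net rate = 1/8 − 1/46 = (23 − 4)/184 = 19/184 per minute.
Filling time = 1 ÷ (19/184) = 184/19 minutes.

184/19 minutes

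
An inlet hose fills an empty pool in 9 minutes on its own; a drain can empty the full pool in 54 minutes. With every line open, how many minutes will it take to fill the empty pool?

Net rate = 1/9 − 1/54 = (6 − 1)/54 = 5/54 per minute.
Filling time = 1 ÷ (5/54) = 54/5 minutes.

54/5 minutes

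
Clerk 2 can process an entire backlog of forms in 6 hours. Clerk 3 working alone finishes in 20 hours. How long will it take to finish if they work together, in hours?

60/13 hours

With two workers the combined time is the product over the sum: 6·20/(6+20) = 120/26 = 60/13 hours.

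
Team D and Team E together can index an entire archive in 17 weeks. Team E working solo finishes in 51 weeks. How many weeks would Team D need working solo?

Combined rate is 1/17 per week.
Known contribution: 1/51 per week.
So Team D's rate is 1/17 − 1/51 = 2/51, meaning 51/2 weeks alone.

51/2 weeks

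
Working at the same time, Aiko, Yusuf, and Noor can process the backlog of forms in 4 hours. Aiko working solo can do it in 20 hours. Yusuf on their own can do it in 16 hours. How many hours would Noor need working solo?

80/11 hours

Combined rate is 1/4 per hour.
Known contribution: 1/20 + 1/16 = (4 + 5)/80 = 9/80 per hour.
So Noor's rate is 1/4 − 9/80 = 11/80, meaning 80/11 hours alone.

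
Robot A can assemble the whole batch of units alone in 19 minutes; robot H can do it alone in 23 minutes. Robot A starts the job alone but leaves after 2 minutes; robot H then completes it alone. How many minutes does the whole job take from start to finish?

In 2 minutes robot A does 2/19 of the job, leaving 17/19.
Robot H works at 1/23 per minute, so finishing takes 17/19 ÷ 1/23 = 391/19 minutes.
Total time = 2 + 391/19 = 429/19 minutes.

429/19 minutes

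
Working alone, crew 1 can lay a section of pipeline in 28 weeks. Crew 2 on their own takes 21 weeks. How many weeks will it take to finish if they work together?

12 weeks

Combined rate: 1/28 + 1/21 = (3 + 4)/84 = 7/84 = 1/12 per week.
Time = 1 ÷ (1/12) = 12 weeks.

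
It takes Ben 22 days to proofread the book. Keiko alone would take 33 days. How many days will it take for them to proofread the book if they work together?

66/5 days

Combined rate: 1/22 + 1/33 = (3 + 2)/66 = 5/66 per day.
Time = 1 ÷ (5/66) = 66/5 days.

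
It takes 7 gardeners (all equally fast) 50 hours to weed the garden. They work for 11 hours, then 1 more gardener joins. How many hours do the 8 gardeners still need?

273/8 hours

One gardener does 1/350 of the job per hour.
After 11 hours with 7 gardeners, 11/50 is done (39/50 left).
With 8 gardeners the rate is 8/350 = 4/175, so the rest takes 39/50 ÷ 4/175 = 273/8 hours.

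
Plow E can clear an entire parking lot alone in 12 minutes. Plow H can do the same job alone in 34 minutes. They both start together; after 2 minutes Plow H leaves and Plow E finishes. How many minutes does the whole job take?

192/17 minutes

In the first 2 minutes the combined rate is 23/204, so 23/102 of the job is done, leaving 79/102.
After Plow H leaves the rate is 1/12 per minute; the remaining 79/102 takes 158/17 minutes.
Total = 2 + 158/17 = 192/17 minutes.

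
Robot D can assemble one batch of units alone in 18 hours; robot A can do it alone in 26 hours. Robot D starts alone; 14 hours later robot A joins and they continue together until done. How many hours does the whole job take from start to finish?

180/11 hours

In 14 hours robot D does 14/18 = 7/9 of the job, leaving 2/9.
Robot D and robot A together work at 11/117 per hour, so finishing takes 2/9 ÷ 11/117 = 26/11 hours.
Total time = 14 + 26/11 = 180/11 hours.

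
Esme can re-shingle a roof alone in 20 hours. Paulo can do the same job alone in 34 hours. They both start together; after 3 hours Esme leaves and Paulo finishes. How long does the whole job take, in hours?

In the first 3 hours the combined rate is 27/340, so 81/340 of the job is done, leaving 259/340.
After Esme leaves the rate is 1/34 per hour; the remaining 259/340 takes 259/10 hours.
Total = 3 + 259/10 = 289/10 hours.

289/10 hours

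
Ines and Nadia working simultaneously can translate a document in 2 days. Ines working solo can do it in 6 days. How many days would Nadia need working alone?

3 days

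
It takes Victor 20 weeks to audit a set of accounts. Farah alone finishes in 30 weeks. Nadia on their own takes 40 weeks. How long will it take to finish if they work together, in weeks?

Combined rate: 1/20 + 1/30 + 1/40 = (6 + 4 + 3)/120 = 13/120 per week.
Time = 1 ÷ (13/120) = 120/13 weeks.

120/13 weeks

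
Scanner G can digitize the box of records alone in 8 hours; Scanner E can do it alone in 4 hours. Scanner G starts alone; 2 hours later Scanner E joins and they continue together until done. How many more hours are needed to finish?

2 hours

In 2 hours Scanner G does 2/8 = 1/4 of the job, leaving 3/4.
Scanner G and Scanner E together work at 3/8 per hour, so finishing takes 3/4 ÷ 3/8 = 2 hours.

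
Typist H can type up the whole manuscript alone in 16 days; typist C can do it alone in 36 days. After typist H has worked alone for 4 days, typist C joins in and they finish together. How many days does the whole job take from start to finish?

160/13 days

In 4 days typist H does 4/16 = 1/4 of the job, leaving 3/4.
Typist H and typist C together work at 13/144 per day, so finishing takes 3/4 ÷ 13/144 = 108/13 days.
Total time = 4 + 108/13 = 160/13 days.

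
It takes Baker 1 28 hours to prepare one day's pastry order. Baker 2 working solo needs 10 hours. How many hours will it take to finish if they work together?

140/19 hours

With two workers the combined time is the product over the sum: 28·10/(28+10) = 280/38 = 140/19 hours.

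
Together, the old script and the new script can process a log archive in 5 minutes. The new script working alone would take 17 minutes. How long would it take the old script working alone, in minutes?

Combined rate is 1/5 per minute.
Known contribution: 1/17 per minute.
So the old script's rate is 1/5 − 1/17 = 12/85, meaning 85/12 minutes alone.

85/12 minutes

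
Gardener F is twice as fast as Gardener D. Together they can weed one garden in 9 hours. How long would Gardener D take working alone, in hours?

Let Gardener D's rate be r; then Gardener F's rate is 2r, so together (2 + 1)r = 3r = 1/9.
Thus r = 1/27 per hour.
Gardener D alone: 27 hours; Gardener F alone: 27/2 hours.

27 hours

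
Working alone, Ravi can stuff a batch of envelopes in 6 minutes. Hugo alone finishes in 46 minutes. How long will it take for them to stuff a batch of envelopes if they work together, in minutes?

69/13 minutes

Combined rate: 1/6 + 1/46 = (23 + 3)/138 = 26/138 = 13/69 per minute.
Time = 1 ÷ (13/69) = 69/13 minutes.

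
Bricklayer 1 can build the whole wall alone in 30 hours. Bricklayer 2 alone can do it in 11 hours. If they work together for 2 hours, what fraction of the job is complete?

Combined rate: 1/30 + 1/11 = (11 + 30)/330 = 41/330 per hour.
In 2 hours they complete 2·41/330 = 41/165 of the job.

41/165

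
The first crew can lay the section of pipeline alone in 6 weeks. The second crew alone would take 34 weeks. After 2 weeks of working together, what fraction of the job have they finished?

20/51

Combined rate: 1/6 + 1/34 = (17 + 3)/102 = 20/102 = 10/51 per week.
In 2 weeks they complete 2·10/51 = 20/51 of the job.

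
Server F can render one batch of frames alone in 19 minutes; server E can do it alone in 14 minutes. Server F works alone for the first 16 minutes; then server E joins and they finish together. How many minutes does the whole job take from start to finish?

190/11 minutes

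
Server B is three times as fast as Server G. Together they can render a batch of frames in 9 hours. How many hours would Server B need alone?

Let Server G's rate be r; then Server B's rate is 3r, so together (3 + 1)r = 4r = 1/9.
Thus r = 1/36 per hour.
Server G alone: 36 hours; Server B alone: 12 hours.

12 hours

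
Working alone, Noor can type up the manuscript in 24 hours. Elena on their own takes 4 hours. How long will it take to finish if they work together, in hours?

24/7 hours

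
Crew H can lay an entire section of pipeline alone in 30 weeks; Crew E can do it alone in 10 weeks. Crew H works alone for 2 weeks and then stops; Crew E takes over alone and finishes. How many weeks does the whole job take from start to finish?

34/3 weeks

In 2 weeks Crew H does 2/30 = 1/15 of the job, leaving 14/15.
Crew E works at 1/10 per week, so finishing takes 14/15 ÷ 1/10 = 28/3 weeks.
Total time = 2 + 28/3 = 34/3 weeks.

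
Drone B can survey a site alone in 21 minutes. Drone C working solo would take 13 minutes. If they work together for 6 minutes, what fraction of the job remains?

23/91

Combined rate: 1/21 + 1/13 = (13 + 21)/273 = 34/273 per minute.
In 6 minutes they complete 6·34/273 = 68/91 of the job.
So 23/91 remains.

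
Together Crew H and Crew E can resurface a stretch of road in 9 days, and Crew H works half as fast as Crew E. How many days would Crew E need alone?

27/2 days

Let Crew E's rate be r; then Crew H's rate is (1/2)r, so together (1/2 + 1)r = (3/2)r = 1/9.
Thus r = 2/27 per day.
Crew E alone: 27/2 days; Crew H alone: 27 days.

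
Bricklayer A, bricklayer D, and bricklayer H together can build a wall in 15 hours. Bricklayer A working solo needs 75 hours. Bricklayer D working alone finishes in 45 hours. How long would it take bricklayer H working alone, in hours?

225/7 hours

Combined rate is 1/15 per hour.
Known contribution: 1/75 + 1/45 = (3 + 5)/225 = 8/225 per hour.
So bricklayer H's rate is 1/15 − 8/225 = 7/225, meaning 225/7 hours alone.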